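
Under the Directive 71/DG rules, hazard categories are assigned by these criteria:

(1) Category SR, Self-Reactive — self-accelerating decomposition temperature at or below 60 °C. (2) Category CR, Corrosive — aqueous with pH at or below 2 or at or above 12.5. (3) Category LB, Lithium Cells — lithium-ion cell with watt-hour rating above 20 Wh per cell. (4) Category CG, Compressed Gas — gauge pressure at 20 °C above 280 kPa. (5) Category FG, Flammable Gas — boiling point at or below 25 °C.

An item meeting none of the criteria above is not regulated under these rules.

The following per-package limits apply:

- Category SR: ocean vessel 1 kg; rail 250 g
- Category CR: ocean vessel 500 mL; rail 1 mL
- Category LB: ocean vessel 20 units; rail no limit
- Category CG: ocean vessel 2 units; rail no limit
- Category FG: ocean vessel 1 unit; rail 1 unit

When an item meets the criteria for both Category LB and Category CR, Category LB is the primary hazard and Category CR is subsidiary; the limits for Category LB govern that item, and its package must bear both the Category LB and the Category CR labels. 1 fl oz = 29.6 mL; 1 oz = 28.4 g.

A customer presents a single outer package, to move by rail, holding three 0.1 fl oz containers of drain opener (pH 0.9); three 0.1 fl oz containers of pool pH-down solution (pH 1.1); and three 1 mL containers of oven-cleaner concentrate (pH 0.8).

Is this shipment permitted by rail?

No

The drain opener has pH 0.9, which is ≤ 2, so it is Category CR (Corrosive).
The pool pH-down solution has pH 1.1, which is ≤ 2, so it is Category CR (Corrosive).
With pH 0.8 (≤ 2), the oven-cleaner concentrate falls in Category CR.
Category CR net quantity: (three 0.1 fl oz containers = 8.88 mL) + (three 0.1 fl oz containers = 8.88 mL) + (three 1 mL containers = 3 mL) = 20.76 mL.
20.76 mL exceeds the rail limit of 1 mL for Category CR.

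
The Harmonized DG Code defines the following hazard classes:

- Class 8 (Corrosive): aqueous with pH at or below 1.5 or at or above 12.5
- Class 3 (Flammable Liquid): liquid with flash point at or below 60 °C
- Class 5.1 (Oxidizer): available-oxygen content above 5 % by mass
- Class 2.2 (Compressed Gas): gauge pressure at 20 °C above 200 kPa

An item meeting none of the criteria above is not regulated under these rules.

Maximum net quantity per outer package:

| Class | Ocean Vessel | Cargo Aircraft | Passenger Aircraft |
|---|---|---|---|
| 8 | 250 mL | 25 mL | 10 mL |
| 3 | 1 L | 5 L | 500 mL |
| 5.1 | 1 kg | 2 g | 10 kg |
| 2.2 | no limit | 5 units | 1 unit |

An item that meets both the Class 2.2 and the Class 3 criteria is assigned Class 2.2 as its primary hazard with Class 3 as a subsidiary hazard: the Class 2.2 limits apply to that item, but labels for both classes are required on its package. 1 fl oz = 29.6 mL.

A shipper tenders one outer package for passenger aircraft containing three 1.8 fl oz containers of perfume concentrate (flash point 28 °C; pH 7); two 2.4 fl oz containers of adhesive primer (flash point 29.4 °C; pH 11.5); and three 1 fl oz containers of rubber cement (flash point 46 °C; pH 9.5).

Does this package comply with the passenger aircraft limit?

Yes

Perfume concentrate: flash point 28 °C ≤ 60 °C → Class 3 (Flammable Liquid).
Flash point 29.4 °C meets the Class 3 criterion (Flammable Liquid), so the adhesive primer is Class 3.
Rubber cement: flash point 46 °C ≤ 60 °C → Class 3 (Flammable Liquid).
Class 3 net quantity: (three 1.8 fl oz containers = 159.84 mL) + (two 2.4 fl oz containers = 142.08 mL) + (three 1 fl oz containers = 88.8 mL) = 390.72 mL.
390.72 mL is within the passenger aircraft limit of 500 mL for Class 3.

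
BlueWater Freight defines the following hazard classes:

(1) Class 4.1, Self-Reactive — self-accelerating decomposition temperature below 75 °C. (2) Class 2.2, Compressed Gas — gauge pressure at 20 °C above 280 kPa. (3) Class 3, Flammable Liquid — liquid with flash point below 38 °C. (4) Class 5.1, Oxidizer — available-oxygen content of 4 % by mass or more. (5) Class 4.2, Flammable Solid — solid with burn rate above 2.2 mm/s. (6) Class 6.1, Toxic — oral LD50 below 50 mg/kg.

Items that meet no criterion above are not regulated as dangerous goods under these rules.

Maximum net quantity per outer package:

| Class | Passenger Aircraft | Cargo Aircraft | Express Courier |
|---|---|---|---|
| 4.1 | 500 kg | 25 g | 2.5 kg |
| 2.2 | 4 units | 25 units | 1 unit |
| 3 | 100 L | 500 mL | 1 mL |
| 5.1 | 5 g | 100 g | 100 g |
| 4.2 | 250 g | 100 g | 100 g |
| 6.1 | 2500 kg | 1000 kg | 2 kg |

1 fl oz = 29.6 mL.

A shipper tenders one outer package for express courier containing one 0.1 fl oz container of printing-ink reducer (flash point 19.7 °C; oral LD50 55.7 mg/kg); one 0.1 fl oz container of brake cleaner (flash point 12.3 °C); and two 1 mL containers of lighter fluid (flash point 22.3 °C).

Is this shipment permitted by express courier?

No

The printing-ink reducer has flash point 19.7 °C, which is < 38 °C, so it is Class 3 (Flammable Liquid).
Brake cleaner: flash point 12.3 °C < 38 °C → Class 3 (Flammable Liquid).
With flash point 22.3 °C (< 38 °C), the lighter fluid falls in Class 3.
Class 3 net quantity: (one 0.1 fl oz container = 2.96 mL) + (one 0.1 fl oz container = 2.96 mL) + (two 1 mL containers = 2 mL) = 7.92 mL.
7.92 mL exceeds the express courier limit of 1 mL for Class 3.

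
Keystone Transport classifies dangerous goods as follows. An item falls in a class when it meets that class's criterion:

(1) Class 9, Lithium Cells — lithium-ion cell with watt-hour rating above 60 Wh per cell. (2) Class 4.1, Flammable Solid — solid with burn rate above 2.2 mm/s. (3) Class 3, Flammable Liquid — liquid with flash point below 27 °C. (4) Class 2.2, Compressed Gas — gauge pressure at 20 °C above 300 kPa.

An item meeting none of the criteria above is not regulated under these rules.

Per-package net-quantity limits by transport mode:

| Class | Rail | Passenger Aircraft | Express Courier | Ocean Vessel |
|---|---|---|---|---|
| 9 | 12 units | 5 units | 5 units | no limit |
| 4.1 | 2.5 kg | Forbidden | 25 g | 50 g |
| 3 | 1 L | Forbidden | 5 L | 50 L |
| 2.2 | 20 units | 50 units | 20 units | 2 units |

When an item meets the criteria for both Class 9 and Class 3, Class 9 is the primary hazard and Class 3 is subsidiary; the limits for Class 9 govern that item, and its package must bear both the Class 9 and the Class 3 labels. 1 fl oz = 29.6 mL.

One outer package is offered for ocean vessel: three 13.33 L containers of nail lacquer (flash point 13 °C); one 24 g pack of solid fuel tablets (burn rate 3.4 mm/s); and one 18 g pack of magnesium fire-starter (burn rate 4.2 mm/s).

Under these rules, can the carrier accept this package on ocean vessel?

Yes

With flash point 13 °C (< 27 °C), the nail lacquer falls in Class 3.
Burn rate 3.4 mm/s meets the Class 4.1 criterion (Flammable Solid), so the solid fuel tablets are Class 4.1.
With burn rate 4.2 mm/s (> 2.2 mm/s), the magnesium fire-starter falls in Class 4.1.
Class 4.1 net quantity: 24 g + 18 g = 42 g.
42 g is within the ocean vessel limit of 50 g for Class 4.1.
Class 3 quantity: three 13.33 L containers = 39.99 L.
39.99 L is within the ocean vessel limit of 50 L for Class 3.
Every hazard class is within its ocean vessel limit and no segregation rule is violated.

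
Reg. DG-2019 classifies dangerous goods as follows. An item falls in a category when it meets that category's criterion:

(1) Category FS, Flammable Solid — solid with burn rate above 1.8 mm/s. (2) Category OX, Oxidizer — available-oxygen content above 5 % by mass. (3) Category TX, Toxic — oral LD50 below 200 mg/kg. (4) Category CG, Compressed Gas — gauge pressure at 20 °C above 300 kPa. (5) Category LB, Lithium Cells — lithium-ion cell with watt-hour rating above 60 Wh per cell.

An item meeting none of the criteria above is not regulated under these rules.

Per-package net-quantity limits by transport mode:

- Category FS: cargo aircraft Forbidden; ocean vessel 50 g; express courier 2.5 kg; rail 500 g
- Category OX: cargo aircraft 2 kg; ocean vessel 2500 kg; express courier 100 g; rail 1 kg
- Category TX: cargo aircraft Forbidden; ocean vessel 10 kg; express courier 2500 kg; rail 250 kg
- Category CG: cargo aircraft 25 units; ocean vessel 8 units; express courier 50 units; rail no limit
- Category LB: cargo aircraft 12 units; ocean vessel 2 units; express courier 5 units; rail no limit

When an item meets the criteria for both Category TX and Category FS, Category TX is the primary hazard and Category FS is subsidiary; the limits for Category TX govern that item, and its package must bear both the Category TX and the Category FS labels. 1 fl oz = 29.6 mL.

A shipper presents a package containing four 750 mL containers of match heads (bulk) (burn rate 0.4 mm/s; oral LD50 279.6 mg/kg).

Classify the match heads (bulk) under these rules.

burn rate 0.4 mm/s is not above 1.8 mm/s, so Category FS does not apply.
oral LD50 279.6 mg/kg is not below 200 mg/kg, so Category TX does not apply.
No criterion is met, so the item is not regulated.

Not regulated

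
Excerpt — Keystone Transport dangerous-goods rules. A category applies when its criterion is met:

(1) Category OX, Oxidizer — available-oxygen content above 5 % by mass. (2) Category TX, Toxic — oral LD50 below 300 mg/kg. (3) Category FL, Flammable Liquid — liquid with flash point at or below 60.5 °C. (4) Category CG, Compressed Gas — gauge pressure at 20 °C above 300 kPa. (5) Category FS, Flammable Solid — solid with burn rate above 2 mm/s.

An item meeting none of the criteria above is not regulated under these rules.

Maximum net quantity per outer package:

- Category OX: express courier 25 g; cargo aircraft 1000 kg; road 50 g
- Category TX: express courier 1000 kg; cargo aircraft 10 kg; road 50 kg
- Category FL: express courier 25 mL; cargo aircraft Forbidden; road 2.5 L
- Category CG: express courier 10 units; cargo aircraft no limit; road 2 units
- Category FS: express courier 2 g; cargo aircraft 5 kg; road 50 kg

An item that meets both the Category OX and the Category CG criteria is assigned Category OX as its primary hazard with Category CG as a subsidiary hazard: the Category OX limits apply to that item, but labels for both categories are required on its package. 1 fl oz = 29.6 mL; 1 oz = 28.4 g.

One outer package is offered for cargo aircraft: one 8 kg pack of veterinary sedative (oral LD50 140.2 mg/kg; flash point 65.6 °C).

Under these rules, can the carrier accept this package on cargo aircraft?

Yes

The veterinary sedative has oral LD50 140.2 mg/kg, which is < 300 mg/kg, so it is Category TX (Toxic).
Category TX quantity: 8 kg.
8 kg ≤ 10 kg (cargo aircraft limit, Category TX) — within limit.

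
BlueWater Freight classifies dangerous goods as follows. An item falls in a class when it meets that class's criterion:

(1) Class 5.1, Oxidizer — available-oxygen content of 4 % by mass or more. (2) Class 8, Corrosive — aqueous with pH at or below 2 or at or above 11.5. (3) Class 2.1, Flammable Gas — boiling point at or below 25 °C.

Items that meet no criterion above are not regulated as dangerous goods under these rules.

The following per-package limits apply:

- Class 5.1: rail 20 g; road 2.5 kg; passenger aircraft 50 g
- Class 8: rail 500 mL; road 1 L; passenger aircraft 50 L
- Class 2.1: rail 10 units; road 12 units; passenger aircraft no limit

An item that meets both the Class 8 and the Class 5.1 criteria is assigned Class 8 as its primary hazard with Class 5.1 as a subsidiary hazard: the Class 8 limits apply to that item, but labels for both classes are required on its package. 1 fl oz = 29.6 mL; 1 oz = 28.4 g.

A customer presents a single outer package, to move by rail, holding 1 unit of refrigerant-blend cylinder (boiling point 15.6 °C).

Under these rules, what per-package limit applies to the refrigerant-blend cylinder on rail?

The refrigerant-blend cylinder has boiling point 15.6 °C, which is ≤ 25 °C, so it is Class 2.1 (Flammable Gas).
The rail limit for Class 2.1 is 10 units.

10 units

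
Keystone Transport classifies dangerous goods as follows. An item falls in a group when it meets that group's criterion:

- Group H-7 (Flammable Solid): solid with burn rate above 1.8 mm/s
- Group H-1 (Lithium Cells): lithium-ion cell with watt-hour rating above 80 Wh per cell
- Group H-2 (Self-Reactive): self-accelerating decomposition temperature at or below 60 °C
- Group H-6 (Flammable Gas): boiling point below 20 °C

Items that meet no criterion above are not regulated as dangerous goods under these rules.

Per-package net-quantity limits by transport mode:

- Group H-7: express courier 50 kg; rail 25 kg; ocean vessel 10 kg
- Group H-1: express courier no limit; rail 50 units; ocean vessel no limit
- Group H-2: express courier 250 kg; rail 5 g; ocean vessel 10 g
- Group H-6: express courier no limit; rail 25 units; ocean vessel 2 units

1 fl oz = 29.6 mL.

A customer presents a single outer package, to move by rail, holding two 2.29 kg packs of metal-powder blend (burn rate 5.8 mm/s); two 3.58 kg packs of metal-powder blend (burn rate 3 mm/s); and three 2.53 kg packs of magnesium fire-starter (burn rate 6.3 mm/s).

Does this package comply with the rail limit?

Yes

Burn rate 5.8 mm/s meets the Group H-7 criterion (Flammable Solid), so the metal-powder blend is Group H-7.
The metal-powder blend has burn rate 3 mm/s, which is > 1.8 mm/s, so it is Group H-7 (Flammable Solid).
The magnesium fire-starter has burn rate 6.3 mm/s, which is > 1.8 mm/s, so it is Group H-7 (Flammable Solid).
Total Group H-7: (two 2.29 kg packs = 4.58 kg) + (two 3.58 kg packs = 7.16 kg) + (three 2.53 kg packs = 7.59 kg) = 19.33 kg.
19.33 kg ≤ 25 kg (rail limit, Group H-7) — within limit.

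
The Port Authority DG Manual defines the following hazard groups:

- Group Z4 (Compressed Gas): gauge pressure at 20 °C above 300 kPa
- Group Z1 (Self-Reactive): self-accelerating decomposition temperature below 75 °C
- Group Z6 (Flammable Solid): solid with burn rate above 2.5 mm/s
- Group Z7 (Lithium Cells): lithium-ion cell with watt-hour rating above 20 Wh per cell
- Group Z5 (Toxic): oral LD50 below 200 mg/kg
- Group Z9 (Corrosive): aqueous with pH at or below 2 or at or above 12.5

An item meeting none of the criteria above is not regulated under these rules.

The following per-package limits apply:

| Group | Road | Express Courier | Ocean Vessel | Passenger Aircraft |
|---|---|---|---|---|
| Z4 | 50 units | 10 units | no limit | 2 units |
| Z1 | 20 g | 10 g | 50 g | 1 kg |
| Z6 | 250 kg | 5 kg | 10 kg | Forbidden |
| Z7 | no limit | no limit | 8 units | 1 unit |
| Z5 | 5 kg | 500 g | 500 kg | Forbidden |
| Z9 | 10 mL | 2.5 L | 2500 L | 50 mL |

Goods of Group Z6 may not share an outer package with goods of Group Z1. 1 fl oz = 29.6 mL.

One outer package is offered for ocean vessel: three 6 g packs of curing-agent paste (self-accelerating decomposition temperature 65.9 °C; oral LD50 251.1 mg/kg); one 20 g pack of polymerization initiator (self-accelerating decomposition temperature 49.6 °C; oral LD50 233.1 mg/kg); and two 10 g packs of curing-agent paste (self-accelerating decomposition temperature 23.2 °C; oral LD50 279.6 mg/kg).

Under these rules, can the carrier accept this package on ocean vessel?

No

Curing-agent paste: self-accelerating decomposition temperature 65.9 °C < 75 °C → Group Z1 (Self-Reactive).
The polymerization initiator has self-accelerating decomposition temperature 49.6 °C, which is < 75 °C, so it is Group Z1 (Self-Reactive).
The curing-agent paste has self-accelerating decomposition temperature 23.2 °C, which is < 75 °C, so it is Group Z1 (Self-Reactive).
Total Group Z1: (three 6 g packs = 18 g) + 20 g + (two 10 g packs = 20 g) = 58 g.
58 g > 50 g (ocean vessel limit, Group Z1) — over the limit.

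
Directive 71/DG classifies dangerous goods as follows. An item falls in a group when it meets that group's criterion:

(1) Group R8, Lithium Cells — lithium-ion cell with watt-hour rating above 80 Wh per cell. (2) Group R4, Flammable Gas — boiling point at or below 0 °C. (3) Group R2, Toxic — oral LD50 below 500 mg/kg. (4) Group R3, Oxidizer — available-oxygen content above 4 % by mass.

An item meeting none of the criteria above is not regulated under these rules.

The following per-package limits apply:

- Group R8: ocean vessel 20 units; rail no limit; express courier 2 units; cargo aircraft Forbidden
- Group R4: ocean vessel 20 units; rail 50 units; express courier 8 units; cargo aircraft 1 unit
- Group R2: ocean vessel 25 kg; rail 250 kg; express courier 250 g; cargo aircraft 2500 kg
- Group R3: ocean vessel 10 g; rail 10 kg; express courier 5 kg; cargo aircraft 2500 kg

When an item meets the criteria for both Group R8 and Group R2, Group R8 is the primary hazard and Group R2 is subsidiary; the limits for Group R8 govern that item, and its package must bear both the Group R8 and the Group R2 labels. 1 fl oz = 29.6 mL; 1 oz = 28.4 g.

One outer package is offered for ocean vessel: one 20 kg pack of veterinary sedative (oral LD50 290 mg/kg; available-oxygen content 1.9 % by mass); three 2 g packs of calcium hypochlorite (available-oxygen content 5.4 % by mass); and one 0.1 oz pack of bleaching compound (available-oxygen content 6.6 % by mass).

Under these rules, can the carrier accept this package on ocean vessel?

The veterinary sedative has oral LD50 290 mg/kg, which is < 500 mg/kg, so it is Group R2 (Toxic).
With available-oxygen content 5.4 % by mass (> 4 % by mass), the calcium hypochlorite falls in Group R3.
The bleaching compound has available-oxygen content 6.6 % by mass, which is > 4 % by mass, so it is Group R3 (Oxidizer).
Group R3 net quantity: (three 2 g packs = 6 g) + (one 0.1 oz pack = 2.84 g) = 8.84 g.
8.84 g is within the ocean vessel limit of 10 g for Group R3.
Group R2 quantity: 20 kg.
20 kg is within the ocean vessel limit of 25 kg for Group R2.
Every hazard group is within its ocean vessel limit and no segregation rule is violated.

Yes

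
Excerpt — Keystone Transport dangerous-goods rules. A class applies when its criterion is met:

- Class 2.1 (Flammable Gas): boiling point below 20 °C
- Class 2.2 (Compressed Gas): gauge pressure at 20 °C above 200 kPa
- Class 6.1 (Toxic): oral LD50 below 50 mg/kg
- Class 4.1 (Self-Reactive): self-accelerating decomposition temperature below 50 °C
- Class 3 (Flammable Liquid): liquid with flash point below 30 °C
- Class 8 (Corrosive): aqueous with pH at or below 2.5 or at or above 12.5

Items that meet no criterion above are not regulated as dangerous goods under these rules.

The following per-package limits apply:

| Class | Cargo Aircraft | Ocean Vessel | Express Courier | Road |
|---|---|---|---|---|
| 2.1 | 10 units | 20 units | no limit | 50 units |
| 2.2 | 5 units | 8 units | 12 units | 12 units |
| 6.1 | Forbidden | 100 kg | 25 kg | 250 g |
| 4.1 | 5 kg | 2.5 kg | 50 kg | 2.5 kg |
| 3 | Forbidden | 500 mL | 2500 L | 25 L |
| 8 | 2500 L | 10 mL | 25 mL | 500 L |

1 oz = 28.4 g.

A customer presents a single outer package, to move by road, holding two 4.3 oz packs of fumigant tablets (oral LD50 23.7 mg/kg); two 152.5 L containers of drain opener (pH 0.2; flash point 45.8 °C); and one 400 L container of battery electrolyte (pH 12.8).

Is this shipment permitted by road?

Oral LD50 23.7 mg/kg meets the Class 6.1 criterion (Toxic), so the fumigant tablets are Class 6.1.
pH 0.2 meets the Class 8 criterion (Corrosive), so the drain opener is Class 8.
The battery electrolyte has pH 12.8, which is ≥ 12.5, so it is Class 8 (Corrosive).
Total Class 8: (two 152.5 L containers = 305 L) + 400 L = 705 L.
705 L exceeds the road limit of 500 L for Class 8.
Class 6.1 quantity: two 4.3 oz packs = 244.24 g.
244.24 g is within the road limit of 250 g for Class 6.1.

No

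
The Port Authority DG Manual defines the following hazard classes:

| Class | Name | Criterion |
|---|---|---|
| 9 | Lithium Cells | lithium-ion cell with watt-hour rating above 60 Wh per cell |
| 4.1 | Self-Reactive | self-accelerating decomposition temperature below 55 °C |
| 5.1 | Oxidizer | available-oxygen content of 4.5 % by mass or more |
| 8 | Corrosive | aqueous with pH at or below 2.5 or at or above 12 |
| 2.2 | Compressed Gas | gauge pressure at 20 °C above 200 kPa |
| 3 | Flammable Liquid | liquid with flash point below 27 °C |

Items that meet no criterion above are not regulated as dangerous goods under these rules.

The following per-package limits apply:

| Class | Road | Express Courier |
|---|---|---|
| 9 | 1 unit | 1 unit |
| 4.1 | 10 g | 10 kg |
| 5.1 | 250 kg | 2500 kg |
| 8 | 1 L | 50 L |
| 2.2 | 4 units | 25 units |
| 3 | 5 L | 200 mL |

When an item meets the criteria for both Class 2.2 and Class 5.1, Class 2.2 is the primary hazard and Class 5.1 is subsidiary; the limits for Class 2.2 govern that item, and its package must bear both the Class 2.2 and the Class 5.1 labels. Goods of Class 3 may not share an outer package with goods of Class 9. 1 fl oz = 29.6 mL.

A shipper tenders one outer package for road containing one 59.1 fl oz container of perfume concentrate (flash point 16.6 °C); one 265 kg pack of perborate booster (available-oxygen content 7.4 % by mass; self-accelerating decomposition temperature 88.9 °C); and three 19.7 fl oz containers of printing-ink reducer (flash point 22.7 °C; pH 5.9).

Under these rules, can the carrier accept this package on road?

No

With flash point 16.6 °C (< 27 °C), the perfume concentrate falls in Class 3.
Available-oxygen content 7.4 % by mass meets the Class 5.1 criterion (Oxidizer), so the perborate booster is Class 5.1.
The printing-ink reducer has flash point 22.7 °C, which is < 27 °C, so it is Class 3 (Flammable Liquid).
Class 5.1 quantity: 265 kg.
That exceeds the Class 5.1 road limit of 250 kg.
Total Class 3: (one 59.1 fl oz container = 1749.36 mL) + (three 19.7 fl oz containers = 1749.36 mL) = 3498.72 mL.
That is within the Class 3 road limit of 5 L.
The segregation rule (Class 3 with Class 9) does not apply to Class 5.1 with Class 3.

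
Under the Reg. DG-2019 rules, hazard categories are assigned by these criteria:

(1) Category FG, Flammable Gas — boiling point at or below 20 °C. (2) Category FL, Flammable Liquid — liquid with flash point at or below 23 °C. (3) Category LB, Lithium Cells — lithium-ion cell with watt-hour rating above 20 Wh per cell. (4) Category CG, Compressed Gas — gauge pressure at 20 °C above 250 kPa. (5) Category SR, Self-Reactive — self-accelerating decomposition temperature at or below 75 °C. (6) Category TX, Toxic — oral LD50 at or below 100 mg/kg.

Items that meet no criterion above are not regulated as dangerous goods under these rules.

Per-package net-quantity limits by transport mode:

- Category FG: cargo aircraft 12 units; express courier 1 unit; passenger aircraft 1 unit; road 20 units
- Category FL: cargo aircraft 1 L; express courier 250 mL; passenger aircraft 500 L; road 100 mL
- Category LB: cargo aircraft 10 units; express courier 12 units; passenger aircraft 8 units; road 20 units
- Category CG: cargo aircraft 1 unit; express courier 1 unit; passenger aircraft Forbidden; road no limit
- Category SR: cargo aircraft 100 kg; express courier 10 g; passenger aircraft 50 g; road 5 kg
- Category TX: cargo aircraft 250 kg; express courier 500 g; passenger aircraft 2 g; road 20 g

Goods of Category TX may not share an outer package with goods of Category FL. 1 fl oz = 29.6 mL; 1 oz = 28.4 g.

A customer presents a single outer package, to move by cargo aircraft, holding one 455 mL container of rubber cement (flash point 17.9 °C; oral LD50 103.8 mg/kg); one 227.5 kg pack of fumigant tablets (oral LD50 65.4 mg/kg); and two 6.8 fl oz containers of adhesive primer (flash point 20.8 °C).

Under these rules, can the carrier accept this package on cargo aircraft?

No

Flash point 17.9 °C meets the Category FL criterion (Flammable Liquid), so the rubber cement is Category FL.
Oral LD50 65.4 mg/kg meets the Category TX criterion (Toxic), so the fumigant tablets are Category TX.
Adhesive primer: flash point 20.8 °C ≤ 23 °C → Category FL (Flammable Liquid).
Category TX quantity: 227.5 kg.
227.5 kg is within the cargo aircraft limit of 250 kg for Category TX.
Total Category FL: 455 mL + (two 6.8 fl oz containers = 402.56 mL) = 857.56 mL.
857.56 mL is within the cargo aircraft limit of 1 L for Category FL.
Category TX and Category FL may not share an outer package.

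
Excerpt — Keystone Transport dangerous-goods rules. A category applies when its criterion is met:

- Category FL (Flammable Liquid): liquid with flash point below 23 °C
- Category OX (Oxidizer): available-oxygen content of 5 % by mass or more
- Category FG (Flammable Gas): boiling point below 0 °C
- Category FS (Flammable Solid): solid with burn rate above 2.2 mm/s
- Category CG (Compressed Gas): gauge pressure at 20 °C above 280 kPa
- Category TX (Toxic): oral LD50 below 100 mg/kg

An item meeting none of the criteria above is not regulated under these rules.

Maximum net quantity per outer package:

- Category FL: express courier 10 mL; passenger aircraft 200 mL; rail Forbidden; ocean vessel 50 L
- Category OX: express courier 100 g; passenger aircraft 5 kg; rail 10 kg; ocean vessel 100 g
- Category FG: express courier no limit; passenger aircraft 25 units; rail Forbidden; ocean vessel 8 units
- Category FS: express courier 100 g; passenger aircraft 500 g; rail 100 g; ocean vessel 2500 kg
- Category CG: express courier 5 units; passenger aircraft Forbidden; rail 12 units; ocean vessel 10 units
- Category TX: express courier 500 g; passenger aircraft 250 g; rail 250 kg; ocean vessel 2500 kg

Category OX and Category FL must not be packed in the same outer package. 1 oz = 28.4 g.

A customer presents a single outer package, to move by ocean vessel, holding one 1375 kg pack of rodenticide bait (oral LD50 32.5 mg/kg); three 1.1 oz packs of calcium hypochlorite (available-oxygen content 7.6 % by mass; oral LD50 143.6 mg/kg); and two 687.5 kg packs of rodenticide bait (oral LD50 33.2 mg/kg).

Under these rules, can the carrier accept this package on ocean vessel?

With oral LD50 32.5 mg/kg (< 100 mg/kg), the rodenticide bait falls in Category TX.
The calcium hypochlorite has available-oxygen content 7.6 % by mass, which is ≥ 5 % by mass, so it is Category OX (Oxidizer).
The rodenticide bait has oral LD50 33.2 mg/kg, which is < 100 mg/kg, so it is Category TX (Toxic).
Category OX quantity: three 1.1 oz packs = 93.72 g.
93.72 g ≤ 100 g (ocean vessel limit, Category OX) — within limit.
Category TX net quantity: 1375 kg + (two 687.5 kg packs = 1375 kg) = 2750 kg.
2750 kg exceeds the ocean vessel limit of 2500 kg for Category TX.
The segregation rule (Category OX with Category FL) does not apply to Category OX with Category TX.

No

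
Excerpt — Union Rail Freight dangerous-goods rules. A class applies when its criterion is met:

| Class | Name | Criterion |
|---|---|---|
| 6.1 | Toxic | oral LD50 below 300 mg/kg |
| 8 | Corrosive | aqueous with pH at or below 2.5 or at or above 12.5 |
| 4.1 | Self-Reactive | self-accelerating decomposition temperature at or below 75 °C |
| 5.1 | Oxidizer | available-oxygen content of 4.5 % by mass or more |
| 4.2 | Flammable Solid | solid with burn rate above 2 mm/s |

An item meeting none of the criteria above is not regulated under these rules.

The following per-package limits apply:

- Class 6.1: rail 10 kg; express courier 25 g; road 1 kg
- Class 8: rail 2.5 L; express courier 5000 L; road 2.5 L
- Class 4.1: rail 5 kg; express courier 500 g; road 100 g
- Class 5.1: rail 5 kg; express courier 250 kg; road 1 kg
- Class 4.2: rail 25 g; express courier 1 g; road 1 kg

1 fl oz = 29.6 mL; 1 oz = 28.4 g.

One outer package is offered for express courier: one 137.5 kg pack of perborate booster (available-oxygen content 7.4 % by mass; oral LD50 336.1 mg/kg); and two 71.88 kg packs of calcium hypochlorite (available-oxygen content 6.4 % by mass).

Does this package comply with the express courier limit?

Perborate booster: available-oxygen content 7.4 % by mass ≥ 4.5 % by mass → Class 5.1 (Oxidizer).
With available-oxygen content 6.4 % by mass (≥ 4.5 % by mass), the calcium hypochlorite falls in Class 5.1.
Class 5.1 net quantity: 137.5 kg + (two 71.88 kg packs = 143.76 kg) = 281.26 kg.
That exceeds the Class 5.1 express courier limit of 250 kg.

No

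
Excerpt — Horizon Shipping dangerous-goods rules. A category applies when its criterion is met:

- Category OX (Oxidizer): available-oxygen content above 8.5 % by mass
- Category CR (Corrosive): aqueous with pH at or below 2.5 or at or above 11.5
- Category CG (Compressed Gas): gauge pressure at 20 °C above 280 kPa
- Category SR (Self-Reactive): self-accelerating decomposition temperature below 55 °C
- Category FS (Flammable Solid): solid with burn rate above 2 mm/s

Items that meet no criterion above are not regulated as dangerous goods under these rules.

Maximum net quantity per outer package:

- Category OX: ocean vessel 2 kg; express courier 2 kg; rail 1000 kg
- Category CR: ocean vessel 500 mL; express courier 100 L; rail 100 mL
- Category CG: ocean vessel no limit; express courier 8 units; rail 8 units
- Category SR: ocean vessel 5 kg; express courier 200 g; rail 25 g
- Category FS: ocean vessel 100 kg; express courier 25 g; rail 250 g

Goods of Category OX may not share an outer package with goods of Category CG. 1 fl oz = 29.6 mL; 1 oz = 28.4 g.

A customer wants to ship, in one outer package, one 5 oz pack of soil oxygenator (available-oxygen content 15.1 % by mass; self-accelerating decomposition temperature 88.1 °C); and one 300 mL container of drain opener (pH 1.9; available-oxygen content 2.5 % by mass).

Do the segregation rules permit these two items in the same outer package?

With available-oxygen content 15.1 % by mass (> 8.5 % by mass), the soil oxygenator falls in Category OX.
The drain opener has pH 1.9, which is ≤ 2.5, so it is Category CR (Corrosive).
No segregation rule bars Category OX with Category CR.

Yes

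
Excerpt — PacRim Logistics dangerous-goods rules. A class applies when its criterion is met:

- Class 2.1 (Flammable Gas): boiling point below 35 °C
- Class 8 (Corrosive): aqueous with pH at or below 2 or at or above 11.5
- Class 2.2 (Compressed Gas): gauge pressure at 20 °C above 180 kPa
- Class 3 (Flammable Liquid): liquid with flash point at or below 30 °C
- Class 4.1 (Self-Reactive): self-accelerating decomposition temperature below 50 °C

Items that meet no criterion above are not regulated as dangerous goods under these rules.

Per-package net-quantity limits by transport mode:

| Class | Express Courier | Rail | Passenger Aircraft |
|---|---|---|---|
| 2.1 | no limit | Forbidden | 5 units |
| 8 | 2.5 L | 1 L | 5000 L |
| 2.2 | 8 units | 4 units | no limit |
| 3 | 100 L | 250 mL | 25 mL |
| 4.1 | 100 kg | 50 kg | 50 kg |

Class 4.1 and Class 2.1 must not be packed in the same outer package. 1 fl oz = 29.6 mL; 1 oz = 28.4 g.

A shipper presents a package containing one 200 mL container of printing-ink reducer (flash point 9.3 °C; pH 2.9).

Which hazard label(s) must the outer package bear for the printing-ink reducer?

Class 3

The printing-ink reducer has flash point 9.3 °C, which is ≤ 30 °C, so it is Class 3 (Flammable Liquid).
Only the Class 3 label is required.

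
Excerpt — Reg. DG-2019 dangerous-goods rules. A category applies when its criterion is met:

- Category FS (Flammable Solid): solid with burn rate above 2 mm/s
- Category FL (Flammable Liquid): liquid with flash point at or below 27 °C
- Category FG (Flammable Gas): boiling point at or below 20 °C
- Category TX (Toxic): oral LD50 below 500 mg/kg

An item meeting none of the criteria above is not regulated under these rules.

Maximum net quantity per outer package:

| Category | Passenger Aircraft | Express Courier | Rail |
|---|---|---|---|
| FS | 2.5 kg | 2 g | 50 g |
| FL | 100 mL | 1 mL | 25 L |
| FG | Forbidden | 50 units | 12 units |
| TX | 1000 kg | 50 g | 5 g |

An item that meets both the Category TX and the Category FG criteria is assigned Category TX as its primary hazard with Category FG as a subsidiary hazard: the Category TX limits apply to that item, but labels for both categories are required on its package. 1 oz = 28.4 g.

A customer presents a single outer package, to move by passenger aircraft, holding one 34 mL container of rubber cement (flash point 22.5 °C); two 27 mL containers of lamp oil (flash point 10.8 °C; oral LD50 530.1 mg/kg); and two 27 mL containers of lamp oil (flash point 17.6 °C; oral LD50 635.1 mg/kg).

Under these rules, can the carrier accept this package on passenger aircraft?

No

With flash point 22.5 °C (≤ 27 °C), the rubber cement falls in Category FL.
Flash point 10.8 °C meets the Category FL criterion (Flammable Liquid), so the lamp oil is Category FL.
Lamp oil: flash point 17.6 °C ≤ 27 °C → Category FL (Flammable Liquid).
Total Category FL: 34 mL + (two 27 mL containers = 54 mL) + (two 27 mL containers = 54 mL) = 142 mL.
142 mL exceeds the passenger aircraft limit of 100 mL for Category FL.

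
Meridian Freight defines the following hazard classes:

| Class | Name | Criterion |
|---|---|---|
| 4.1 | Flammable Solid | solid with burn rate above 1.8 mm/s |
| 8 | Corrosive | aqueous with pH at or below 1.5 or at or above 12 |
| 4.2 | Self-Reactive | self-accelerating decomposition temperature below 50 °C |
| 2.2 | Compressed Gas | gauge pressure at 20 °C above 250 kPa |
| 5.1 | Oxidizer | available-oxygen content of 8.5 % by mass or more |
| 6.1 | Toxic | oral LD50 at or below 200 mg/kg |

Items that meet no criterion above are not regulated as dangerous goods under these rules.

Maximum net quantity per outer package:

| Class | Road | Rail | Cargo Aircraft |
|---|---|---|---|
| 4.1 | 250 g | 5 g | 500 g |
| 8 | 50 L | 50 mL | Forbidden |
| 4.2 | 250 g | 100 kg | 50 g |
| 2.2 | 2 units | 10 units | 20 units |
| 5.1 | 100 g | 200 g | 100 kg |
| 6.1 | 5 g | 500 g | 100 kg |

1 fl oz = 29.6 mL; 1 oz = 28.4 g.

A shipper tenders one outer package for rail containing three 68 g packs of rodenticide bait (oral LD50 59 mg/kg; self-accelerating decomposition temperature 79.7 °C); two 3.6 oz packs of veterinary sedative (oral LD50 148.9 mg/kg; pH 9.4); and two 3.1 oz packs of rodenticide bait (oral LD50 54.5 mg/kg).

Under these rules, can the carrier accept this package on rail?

No

The rodenticide bait has oral LD50 59 mg/kg, which is ≤ 200 mg/kg, so it is Class 6.1 (Toxic).
With oral LD50 148.9 mg/kg (≤ 200 mg/kg), the veterinary sedative falls in Class 6.1.
Oral LD50 54.5 mg/kg meets the Class 6.1 criterion (Toxic), so the rodenticide bait is Class 6.1.
Class 6.1 net quantity: (three 68 g packs = 204 g) + (two 3.6 oz packs = 204.48 g) + (two 3.1 oz packs = 176.08 g) = 584.56 g.
584.56 g > 500 g (rail limit, Class 6.1) — over the limit.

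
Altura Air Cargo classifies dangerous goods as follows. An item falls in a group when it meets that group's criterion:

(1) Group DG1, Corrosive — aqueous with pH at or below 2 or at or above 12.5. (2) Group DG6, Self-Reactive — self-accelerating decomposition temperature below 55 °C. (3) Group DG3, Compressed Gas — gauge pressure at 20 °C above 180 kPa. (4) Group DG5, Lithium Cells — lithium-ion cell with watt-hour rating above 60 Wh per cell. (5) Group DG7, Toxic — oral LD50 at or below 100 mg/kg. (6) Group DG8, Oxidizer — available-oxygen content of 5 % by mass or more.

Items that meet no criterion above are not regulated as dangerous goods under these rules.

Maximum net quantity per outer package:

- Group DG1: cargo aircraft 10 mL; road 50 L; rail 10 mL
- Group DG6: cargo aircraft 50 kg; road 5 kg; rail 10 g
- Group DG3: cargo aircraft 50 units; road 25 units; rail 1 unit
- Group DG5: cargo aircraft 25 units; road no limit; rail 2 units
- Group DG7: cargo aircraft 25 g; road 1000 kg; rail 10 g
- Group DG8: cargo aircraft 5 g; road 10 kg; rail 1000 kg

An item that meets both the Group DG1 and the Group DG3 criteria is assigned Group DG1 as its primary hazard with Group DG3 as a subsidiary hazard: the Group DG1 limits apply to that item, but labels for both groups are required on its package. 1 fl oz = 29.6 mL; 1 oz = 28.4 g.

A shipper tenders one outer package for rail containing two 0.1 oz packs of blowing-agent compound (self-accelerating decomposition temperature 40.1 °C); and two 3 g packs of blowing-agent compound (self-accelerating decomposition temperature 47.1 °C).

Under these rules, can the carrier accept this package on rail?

The blowing-agent compound has self-accelerating decomposition temperature 40.1 °C, which is < 55 °C, so it is Group DG6 (Self-Reactive).
Blowing-agent compound: self-accelerating decomposition temperature 47.1 °C < 55 °C → Group DG6 (Self-Reactive).
Group DG6 net quantity: (two 0.1 oz packs = 5.68 g) + (two 3 g packs = 6 g) = 11.68 g.
11.68 g > 10 g (rail limit, Group DG6) — over the limit.

No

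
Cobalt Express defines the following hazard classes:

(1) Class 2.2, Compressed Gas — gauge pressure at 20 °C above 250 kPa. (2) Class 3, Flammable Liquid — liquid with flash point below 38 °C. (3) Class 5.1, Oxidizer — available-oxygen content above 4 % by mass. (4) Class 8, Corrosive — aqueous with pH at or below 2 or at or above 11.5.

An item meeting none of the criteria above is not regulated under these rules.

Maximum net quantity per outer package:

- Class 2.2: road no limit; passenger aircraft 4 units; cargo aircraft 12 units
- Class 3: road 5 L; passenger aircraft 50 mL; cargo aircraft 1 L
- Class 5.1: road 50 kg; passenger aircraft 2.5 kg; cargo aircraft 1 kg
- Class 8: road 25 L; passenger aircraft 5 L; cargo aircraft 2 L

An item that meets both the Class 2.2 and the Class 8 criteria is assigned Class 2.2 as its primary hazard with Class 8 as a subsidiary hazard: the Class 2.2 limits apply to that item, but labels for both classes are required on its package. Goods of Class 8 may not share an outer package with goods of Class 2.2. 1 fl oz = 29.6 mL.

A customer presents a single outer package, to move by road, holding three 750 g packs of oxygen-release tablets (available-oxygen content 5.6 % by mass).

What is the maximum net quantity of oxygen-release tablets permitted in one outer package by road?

50 kg

The oxygen-release tablets have available-oxygen content 5.6 % by mass, which is > 4 % by mass, so they are Class 5.1 (Oxidizer).
The road limit for Class 5.1 is 50 kg.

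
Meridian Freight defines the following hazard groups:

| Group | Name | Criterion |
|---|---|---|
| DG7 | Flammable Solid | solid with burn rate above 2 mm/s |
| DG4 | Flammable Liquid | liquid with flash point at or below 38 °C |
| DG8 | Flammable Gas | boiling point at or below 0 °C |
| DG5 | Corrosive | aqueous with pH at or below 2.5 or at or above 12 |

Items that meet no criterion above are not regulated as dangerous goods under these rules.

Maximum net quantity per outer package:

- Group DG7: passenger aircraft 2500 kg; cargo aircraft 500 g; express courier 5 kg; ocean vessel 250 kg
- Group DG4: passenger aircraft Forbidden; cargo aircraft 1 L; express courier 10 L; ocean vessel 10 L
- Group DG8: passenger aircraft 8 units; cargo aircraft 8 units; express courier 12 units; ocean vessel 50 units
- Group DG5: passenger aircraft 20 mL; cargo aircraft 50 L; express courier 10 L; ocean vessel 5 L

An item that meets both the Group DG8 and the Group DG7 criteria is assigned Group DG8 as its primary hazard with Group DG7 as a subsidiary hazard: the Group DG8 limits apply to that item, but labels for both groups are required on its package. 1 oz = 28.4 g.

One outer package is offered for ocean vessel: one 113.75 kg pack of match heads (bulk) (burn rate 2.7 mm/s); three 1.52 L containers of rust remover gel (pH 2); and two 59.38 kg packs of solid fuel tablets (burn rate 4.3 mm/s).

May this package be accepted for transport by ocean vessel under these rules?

With burn rate 2.7 mm/s (> 2 mm/s), the match heads (bulk) fall in Group DG7.
With pH 2 (≤ 2.5), the rust remover gel falls in Group DG5.
The solid fuel tablets have burn rate 4.3 mm/s, which is > 2 mm/s, so they are Group DG7 (Flammable Solid).
Group DG7 net quantity: 113.75 kg + (two 59.38 kg packs = 118.76 kg) = 232.51 kg.
That is within the Group DG7 ocean vessel limit of 250 kg.
Group DG5 quantity: three 1.52 L containers = 4.56 L.
That is within the Group DG5 ocean vessel limit of 5 L.
Every hazard group is within its ocean vessel limit and no segregation rule is violated.

Yes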